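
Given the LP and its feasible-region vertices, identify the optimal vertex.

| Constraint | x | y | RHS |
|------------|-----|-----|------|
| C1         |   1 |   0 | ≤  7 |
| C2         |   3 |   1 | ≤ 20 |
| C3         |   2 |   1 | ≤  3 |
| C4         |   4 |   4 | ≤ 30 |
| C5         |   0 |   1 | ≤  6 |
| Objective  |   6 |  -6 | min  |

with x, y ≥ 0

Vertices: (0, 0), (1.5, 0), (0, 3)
Evaluating z = 6x - 6y at each vertex:
  (0, 0): z = 0
  (1.5, 0): z = 9
  (0, 3): z = -18

The smallest value is z = -18, attained at (0, 3).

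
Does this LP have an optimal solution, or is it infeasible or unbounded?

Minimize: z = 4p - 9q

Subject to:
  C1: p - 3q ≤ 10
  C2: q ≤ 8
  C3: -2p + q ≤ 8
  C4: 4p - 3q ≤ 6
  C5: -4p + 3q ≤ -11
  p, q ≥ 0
C4 requires 4p - 3q ≤ 6, while C5 (-4p + 3q ≤ -11) is equivalent to 4p - 3q ≥ 11. Together they would need 11 ≤ 4p - 3q ≤ 6, which is impossible since 11 > 6. No point satisfies all constraints.

Infeasible — the constraint set is empty.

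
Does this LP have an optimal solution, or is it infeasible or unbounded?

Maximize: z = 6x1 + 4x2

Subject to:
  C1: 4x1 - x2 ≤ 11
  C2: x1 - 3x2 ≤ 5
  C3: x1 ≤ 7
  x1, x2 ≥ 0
Feasible point: (0, 0) satisfies every constraint, so the LP is feasible.
Direction d = (0, 1): for each constraint row a, a·d ≤ 0 —
  (4)(0) + (-1)(1) = -1 ≤ 0
  (1)(0) + (-3)(1) = -3 ≤ 0
  (1)(0) + (0)(1) = 0 ≤ 0
and d ≥ 0, so (0, 0) + t·d stays feasible for every t ≥ 0. Along this ray z = 6x1 + 4x2 changes by 4 per unit t, so z → +∞.

Unbounded — the objective can increase without bound over the feasible region.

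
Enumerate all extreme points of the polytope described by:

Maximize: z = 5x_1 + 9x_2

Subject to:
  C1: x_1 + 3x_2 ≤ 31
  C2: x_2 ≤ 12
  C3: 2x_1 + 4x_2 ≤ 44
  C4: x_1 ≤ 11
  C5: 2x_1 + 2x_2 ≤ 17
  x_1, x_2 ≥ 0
Each vertex is the intersection of two constraint boundaries that also satisfies all remaining constraints:
  x_1 = 0 and x_2 = 0 → (0, 0)
  2x_1 + 2x_2 = 17 and x_2 = 0 → (8.5, 0)
  2x_1 + 2x_2 = 17 and x_1 = 0 → (0, 8.5)

Vertices: (0, 0), (8.5, 0), (0, 8.5)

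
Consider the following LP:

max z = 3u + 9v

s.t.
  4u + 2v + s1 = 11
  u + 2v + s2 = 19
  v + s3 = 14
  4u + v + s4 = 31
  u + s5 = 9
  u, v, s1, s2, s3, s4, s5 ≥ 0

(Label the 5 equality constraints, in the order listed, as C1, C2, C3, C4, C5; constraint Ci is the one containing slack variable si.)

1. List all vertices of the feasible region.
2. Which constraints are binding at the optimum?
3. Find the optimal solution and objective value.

1. (0, 0), (2.75, 0), (0, 5.5)
2. C1, u ≥ 0
3. u = 0, v = 5.5, z = 49.5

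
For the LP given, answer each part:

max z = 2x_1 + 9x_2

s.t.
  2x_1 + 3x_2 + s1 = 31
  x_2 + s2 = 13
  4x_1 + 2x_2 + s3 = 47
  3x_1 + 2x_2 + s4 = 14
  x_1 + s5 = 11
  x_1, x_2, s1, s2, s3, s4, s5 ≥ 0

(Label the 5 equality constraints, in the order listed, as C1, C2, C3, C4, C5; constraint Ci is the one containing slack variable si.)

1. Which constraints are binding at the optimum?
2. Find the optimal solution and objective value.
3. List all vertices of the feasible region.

1. C4, x_1 ≥ 0
2. x_1 = 0, x_2 = 7, z = 63
3. (0, 0), (4.667, 0), (0, 7)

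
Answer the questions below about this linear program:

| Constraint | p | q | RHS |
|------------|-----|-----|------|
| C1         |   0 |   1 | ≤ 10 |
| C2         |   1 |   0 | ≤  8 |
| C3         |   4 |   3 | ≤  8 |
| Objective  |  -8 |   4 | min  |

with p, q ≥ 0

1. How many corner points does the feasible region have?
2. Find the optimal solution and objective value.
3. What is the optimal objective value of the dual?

1. 3
2. p = 2, q = 0, z = -16
3. -16 (by strong duality, equal to the primal optimum)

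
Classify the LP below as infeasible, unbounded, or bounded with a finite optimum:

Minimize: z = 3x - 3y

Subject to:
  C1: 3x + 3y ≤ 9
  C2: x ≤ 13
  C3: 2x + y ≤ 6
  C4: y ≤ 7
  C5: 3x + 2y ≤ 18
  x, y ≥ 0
The point (0, 3) satisfies every constraint, so the LP is feasible; the constraints give x ≤ 13 and y ≤ 7, which with x, y ≥ 0 keep the feasible region inside a bounded box. A feasible, bounded LP attains a finite optimum at a vertex.

Feasible with finite optimum z* = -9 at (0, 3).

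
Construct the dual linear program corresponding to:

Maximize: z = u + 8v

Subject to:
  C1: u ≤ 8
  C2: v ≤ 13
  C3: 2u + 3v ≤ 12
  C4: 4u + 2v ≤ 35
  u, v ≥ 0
Minimize: z = 8y1 + 13y2 + 12y3 + 35y4

Subject to:
  C1: -y1 - 2y3 - 4y4 ≤ -1
  C2: -y2 - 3y3 - 2y4 ≤ -8
  y1, y2, y3, y4 ≥ 0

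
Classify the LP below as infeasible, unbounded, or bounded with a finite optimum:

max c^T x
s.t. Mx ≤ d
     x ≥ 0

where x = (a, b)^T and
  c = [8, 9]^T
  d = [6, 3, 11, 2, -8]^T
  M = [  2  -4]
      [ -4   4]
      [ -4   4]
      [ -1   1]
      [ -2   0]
Feasible point: (4, 1) satisfies every constraint, so the LP is feasible.
Direction d = (1, 1): for each constraint row a, a·d ≤ 0 —
  (2)(1) + (-4)(1) = -2 ≤ 0
  (-4)(1) + (4)(1) = 0 ≤ 0
  (-4)(1) + (4)(1) = 0 ≤ 0
  (-1)(1) + (1)(1) = 0 ≤ 0
  (-2)(1) + (0)(1) = -2 ≤ 0
and d ≥ 0, so (4, 1) + t·d stays feasible for every t ≥ 0. Along this ray z = 8a + 9b changes by 17 per unit t, so z → +∞.

Unbounded — the objective can increase without bound over the feasible region.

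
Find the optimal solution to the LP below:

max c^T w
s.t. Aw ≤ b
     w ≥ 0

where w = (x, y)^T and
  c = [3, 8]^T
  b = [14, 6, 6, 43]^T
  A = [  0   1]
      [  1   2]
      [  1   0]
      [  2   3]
Each vertex is the intersection of two constraint boundaries that also satisfies all remaining constraints:
  x = 0 and y = 0 → (0, 0)
  x + 2y = 6 and x = 6 → (6, 0)
  x + 2y = 6 and x = 0 → (0, 3)

Evaluating z = 3x + 8y at each vertex:
  (0, 0): z = 0
  (6, 0): z = 18
  (0, 3): z = 24

The maximum is at (0, 3) with z = 24.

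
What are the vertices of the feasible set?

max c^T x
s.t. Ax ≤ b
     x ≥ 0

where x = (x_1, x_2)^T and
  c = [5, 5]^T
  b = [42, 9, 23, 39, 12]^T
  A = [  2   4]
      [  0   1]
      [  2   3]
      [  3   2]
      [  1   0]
Each vertex is the intersection of two constraint boundaries that also satisfies all remaining constraints:
  x_1 = 0 and x_2 = 0 → (0, 0)
  2x_1 + 3x_2 = 23 and x_2 = 0 → (11.5, 0)
  2x_1 + 3x_2 = 23 and x_1 = 0 → (0, 7.667)

Vertices: (0, 0), (11.5, 0), (0, 7.667)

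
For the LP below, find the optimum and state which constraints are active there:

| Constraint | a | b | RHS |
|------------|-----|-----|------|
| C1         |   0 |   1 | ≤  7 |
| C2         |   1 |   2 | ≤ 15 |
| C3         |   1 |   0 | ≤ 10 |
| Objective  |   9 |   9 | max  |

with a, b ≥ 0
Optimal: a = 10, b = 2.5
Binding: C2, C3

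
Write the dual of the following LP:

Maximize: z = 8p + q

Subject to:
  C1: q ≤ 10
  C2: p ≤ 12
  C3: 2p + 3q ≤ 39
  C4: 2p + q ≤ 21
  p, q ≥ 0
Minimize: z = 10y1 + 12y2 + 39y3 + 21y4

Subject to:
  C1: -y2 - 2y3 - 2y4 ≤ -8
  C2: -y1 - 3y3 - y4 ≤ -1
  y1, y2, y3, y4 ≥ 0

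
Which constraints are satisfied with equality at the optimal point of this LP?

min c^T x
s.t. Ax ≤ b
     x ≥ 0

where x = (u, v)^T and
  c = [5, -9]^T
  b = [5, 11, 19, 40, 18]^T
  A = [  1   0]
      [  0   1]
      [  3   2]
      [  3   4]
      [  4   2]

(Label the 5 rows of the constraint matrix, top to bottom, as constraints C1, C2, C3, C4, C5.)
Optimal: u = 0, v = 9
Slack at optimum:
  C1: slack = 5
  C2: slack = 2
  C3: slack = 1
  C4: slack = 4
  C5: slack = 0 (binding)
  u ≥ 0: u = 0 (binding)
  v ≥ 0: v = 9
Binding constraints: C5, u ≥ 0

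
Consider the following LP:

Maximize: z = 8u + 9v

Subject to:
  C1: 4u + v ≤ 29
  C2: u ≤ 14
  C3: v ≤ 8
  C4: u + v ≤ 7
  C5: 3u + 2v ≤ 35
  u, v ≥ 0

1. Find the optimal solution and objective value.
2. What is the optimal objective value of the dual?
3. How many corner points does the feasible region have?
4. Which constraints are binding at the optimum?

1. u = 0, v = 7, z = 63
2. 63 (by strong duality, equal to the primal optimum)
3. 3
4. C4, u ≥ 0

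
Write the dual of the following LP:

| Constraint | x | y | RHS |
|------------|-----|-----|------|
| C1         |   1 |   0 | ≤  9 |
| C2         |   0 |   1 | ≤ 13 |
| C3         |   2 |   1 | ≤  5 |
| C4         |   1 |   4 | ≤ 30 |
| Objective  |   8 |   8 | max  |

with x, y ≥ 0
Minimize: z = 9y1 + 13y2 + 5y3 + 30y4

Subject to:
  C1: -y1 - 2y3 - y4 ≤ -8
  C2: -y2 - y3 - 4y4 ≤ -8
  y1, y2, y3, y4 ≥ 0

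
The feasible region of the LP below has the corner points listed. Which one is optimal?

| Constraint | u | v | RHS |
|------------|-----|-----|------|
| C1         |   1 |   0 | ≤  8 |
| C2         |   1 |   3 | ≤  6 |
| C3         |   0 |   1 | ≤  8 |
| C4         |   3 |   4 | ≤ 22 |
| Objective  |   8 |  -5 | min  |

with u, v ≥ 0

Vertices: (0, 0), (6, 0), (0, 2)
(0, 2) with z = -10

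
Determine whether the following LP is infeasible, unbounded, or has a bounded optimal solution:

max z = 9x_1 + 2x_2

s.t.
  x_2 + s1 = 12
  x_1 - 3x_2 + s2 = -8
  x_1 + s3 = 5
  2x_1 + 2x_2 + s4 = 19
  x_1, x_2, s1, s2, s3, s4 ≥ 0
The point (5, 4.5) satisfies every constraint, so the LP is feasible; the constraints give x_1 ≤ 5 and x_2 ≤ 12, which with x_1, x_2 ≥ 0 keep the feasible region inside a bounded box. A feasible, bounded LP attains a finite optimum at a vertex.

The LP has an optimal solution: (5, 4.5) with z = 54.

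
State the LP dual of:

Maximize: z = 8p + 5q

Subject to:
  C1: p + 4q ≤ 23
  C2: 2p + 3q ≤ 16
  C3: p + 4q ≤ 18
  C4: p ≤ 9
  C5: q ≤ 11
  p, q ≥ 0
Minimize: z = 23y1 + 16y2 + 18y3 + 9y4 + 11y5

Subject to:
  C1: -y1 - 2y2 - y3 - y4 ≤ -8
  C2: -4y1 - 3y2 - 4y3 - y5 ≤ -5
  y1, y2, y3, y4, y5 ≥ 0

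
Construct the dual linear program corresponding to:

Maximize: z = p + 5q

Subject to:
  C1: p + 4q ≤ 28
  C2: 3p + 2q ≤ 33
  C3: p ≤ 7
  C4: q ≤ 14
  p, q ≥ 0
Minimize: z = 28y1 + 33y2 + 7y3 + 14y4

Subject to:
  C1: -y1 - 3y2 - y3 ≤ -1
  C2: -4y1 - 2y2 - y4 ≤ -5
  y1, y2, y3, y4 ≥ 0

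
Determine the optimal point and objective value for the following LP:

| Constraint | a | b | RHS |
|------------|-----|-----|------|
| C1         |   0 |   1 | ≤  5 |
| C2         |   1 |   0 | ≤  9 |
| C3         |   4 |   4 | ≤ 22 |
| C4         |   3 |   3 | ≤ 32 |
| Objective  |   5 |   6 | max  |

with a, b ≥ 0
a = 0.5, b = 5, z = 32.5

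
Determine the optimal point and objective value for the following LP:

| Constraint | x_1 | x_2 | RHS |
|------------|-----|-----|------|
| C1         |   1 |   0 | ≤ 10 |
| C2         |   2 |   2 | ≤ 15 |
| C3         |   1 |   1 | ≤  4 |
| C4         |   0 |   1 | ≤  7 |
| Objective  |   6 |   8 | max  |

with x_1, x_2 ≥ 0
x_1 = 0, x_2 = 4, z = 32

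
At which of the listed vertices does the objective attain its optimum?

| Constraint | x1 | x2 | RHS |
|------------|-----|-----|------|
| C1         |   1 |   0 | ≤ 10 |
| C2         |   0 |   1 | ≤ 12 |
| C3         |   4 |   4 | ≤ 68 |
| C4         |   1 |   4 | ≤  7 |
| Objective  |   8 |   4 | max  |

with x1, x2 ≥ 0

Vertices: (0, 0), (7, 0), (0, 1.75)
Evaluating z = 8x1 + 4x2 at each vertex:
  (0, 0): z = 0
  (7, 0): z = 56
  (0, 1.75): z = 7

The largest value is z = 56, attained at (7, 0).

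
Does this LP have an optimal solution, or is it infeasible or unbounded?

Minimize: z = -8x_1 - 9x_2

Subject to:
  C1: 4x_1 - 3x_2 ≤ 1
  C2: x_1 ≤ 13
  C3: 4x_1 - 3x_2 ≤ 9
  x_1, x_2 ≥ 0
Feasible point: (0, 0) satisfies every constraint, so the LP is feasible.
Direction d = (0, 1): for each constraint row a, a·d ≤ 0 —
  (4)(0) + (-3)(1) = -3 ≤ 0
  (1)(0) + (0)(1) = 0 ≤ 0
  (4)(0) + (-3)(1) = -3 ≤ 0
and d ≥ 0, so (0, 0) + t·d stays feasible for every t ≥ 0. Along this ray z = -8x_1 - 9x_2 changes by -9 per unit t, so z → −∞.

Unbounded: there is a feasible ray along which z → −∞.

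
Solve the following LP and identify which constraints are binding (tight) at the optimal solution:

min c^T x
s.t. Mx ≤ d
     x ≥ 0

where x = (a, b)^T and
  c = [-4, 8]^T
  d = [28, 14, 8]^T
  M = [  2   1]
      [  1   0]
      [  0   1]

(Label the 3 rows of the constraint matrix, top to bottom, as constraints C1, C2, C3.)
Optimal: a = 14, b = 0
Slack at optimum:
  C1: slack = 0 (binding)
  C2: slack = 0 (binding)
  C3: slack = 8
  a ≥ 0: a = 14
  b ≥ 0: b = 0 (binding)
Binding constraints: C1, C2, b ≥ 0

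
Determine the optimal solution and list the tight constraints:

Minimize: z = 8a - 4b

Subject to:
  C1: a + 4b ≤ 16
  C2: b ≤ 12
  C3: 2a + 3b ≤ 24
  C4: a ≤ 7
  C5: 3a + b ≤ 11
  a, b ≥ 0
Optimal: a = 0, b = 4
Binding: C1, a ≥ 0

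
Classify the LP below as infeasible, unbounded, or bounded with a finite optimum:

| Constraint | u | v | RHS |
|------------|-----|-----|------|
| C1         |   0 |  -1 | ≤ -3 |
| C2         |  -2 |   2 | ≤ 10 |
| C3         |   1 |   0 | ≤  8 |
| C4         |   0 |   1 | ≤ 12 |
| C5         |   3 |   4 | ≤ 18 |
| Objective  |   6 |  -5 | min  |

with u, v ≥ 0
The point (0, 4.5) satisfies every constraint, so the LP is feasible; the constraints give u ≤ 8 and v ≤ 12, which with u, v ≥ 0 keep the feasible region inside a bounded box. A feasible, bounded LP attains a finite optimum at a vertex.

The LP has an optimal solution: (0, 4.5) with z = -22.5.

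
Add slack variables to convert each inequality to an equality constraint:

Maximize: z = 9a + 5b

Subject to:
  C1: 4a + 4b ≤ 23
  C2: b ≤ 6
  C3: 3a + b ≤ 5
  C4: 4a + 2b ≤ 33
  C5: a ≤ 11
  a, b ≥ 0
max z = 9a + 5b

s.t.
  4a + 4b + s1 = 23
  b + s2 = 6
  3a + b + s3 = 5
  4a + 2b + s4 = 33
  a + s5 = 11
  a, b, s1, s2, s3, s4, s5 ≥ 0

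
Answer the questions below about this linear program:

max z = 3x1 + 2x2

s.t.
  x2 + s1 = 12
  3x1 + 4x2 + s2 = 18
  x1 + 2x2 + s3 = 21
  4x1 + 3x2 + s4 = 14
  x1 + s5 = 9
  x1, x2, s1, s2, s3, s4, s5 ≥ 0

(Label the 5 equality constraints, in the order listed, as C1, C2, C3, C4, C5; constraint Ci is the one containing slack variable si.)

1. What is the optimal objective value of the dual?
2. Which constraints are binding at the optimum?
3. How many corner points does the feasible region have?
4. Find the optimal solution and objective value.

1. 10.5 (by strong duality, equal to the primal optimum)
2. C4, x2 ≥ 0
3. 4
4. x1 = 3.5, x2 = 0, z = 10.5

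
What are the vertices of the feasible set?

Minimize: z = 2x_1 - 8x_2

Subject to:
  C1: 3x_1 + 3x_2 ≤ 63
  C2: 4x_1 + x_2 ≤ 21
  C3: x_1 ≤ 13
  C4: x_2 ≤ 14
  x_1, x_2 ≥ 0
Each vertex is the intersection of two constraint boundaries that also satisfies all remaining constraints:
  x_1 = 0 and x_2 = 0 → (0, 0)
  4x_1 + x_2 = 21 and x_2 = 0 → (5.25, 0)
  4x_1 + x_2 = 21 and x_2 = 14 → (1.75, 14)
  x_2 = 14 and x_1 = 0 → (0, 14)

Vertices: (0, 0), (5.25, 0), (1.75, 14), (0, 14)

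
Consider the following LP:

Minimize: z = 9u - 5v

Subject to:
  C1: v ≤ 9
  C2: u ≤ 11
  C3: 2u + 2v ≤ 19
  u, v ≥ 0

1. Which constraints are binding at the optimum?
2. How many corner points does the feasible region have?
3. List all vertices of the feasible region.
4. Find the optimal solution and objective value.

1. C1, u ≥ 0
2. 4
3. (0, 0), (9.5, 0), (0.5, 9), (0, 9)
4. u = 0, v = 9, z = -45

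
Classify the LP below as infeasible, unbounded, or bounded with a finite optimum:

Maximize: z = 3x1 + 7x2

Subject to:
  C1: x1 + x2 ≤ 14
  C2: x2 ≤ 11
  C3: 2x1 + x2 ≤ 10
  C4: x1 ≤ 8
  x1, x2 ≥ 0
The point (0, 10) satisfies every constraint, so the LP is feasible; the constraints give x1 ≤ 8 and x2 ≤ 11, which with x1, x2 ≥ 0 keep the feasible region inside a bounded box. A feasible, bounded LP attains a finite optimum at a vertex.

Bounded optimum: z* = 70 at (0, 10).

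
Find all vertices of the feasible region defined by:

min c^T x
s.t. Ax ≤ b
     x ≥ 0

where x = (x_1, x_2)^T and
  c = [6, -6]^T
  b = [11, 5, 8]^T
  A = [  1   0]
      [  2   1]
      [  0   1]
Each vertex is the intersection of two constraint boundaries that also satisfies all remaining constraints:
  x_1 = 0 and x_2 = 0 → (0, 0)
  2x_1 + x_2 = 5 and x_2 = 0 → (2.5, 0)
  2x_1 + x_2 = 5 and x_1 = 0 → (0, 5)

Vertices: (0, 0), (2.5, 0), (0, 5)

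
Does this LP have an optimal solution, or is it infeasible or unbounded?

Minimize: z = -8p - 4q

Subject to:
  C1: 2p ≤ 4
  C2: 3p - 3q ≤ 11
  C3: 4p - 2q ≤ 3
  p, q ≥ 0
Feasible point: (0, 0) satisfies every constraint, so the LP is feasible.
Direction d = (0, 1): for each constraint row a, a·d ≤ 0 —
  (2)(0) + (0)(1) = 0 ≤ 0
  (3)(0) + (-3)(1) = -3 ≤ 0
  (4)(0) + (-2)(1) = -2 ≤ 0
and d ≥ 0, so (0, 0) + t·d stays feasible for every t ≥ 0. Along this ray z = -8p - 4q changes by -4 per unit t, so z → −∞.

The LP is unbounded; z can be made arbitrarily small.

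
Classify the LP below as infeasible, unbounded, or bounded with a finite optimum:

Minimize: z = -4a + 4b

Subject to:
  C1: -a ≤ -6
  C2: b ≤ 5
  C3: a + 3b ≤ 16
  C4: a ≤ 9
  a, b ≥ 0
The point (9, 0) satisfies every constraint, so the LP is feasible; the constraints give a ≤ 9 and b ≤ 5, which with a, b ≥ 0 keep the feasible region inside a bounded box. A feasible, bounded LP attains a finite optimum at a vertex.

Evaluating z = -4a + 4b at each vertex:
  (6, 0): z = -24
  (9, 0): z = -36
  (9, 2.333): z = -26.67
  (6, 3.333): z = -10.67

The LP has an optimal solution: (9, 0) with z = -36.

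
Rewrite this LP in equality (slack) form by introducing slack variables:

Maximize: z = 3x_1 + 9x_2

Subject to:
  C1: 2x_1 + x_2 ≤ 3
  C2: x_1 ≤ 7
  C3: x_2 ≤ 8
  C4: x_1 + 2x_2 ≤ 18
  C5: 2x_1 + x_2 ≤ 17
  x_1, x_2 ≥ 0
max z = 3x_1 + 9x_2

s.t.
  2x_1 + x_2 + s1 = 3
  x_1 + s2 = 7
  x_2 + s3 = 8
  x_1 + 2x_2 + s4 = 18
  2x_1 + x_2 + s5 = 17
  x_1, x_2, s1, s2, s3, s4, s5 ≥ 0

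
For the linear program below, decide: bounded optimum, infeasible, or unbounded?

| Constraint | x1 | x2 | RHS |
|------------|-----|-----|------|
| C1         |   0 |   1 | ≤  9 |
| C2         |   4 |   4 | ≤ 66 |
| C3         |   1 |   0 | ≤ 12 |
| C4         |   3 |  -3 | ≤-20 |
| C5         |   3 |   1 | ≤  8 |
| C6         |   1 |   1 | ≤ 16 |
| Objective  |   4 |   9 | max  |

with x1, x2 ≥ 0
The point (0, 8) satisfies every constraint, so the LP is feasible; the constraints give x1 ≤ 12 and x2 ≤ 9, which with x1, x2 ≥ 0 keep the feasible region inside a bounded box. A feasible, bounded LP attains a finite optimum at a vertex.

Evaluating z = 4x1 + 9x2 at each vertex:
  (0, 6.667): z = 60
  (0.3333, 7): z = 64.33
  (0, 8): z = 72

Feasible with finite optimum z* = 72 at (0, 8).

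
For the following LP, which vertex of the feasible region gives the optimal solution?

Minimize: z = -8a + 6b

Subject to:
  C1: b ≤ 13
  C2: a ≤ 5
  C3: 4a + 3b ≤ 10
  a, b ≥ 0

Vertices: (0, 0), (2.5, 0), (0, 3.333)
(2.5, 0) with z = -20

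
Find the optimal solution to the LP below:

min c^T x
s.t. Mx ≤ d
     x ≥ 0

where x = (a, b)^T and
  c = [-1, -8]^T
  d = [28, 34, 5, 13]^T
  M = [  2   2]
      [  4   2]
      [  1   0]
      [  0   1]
Each vertex is the intersection of two constraint boundaries that also satisfies all remaining constraints:
  a = 0 and b = 0 → (0, 0)
  a = 5 and b = 0 → (5, 0)
  4a + 2b = 34 and a = 5 → (5, 7)
  2a + 2b = 28 and 4a + 2b = 34 → (3, 11)
  2a + 2b = 28 and b = 13 → (1, 13)
  b = 13 and a = 0 → (0, 13)

Evaluating z = -a - 8b at each vertex:
  (0, 0): z = 0
  (5, 0): z = -5
  (5, 7): z = -61
  (3, 11): z = -91
  (1, 13): z = -105
  (0, 13): z = -104

The minimum is at (1, 13) with z = -105.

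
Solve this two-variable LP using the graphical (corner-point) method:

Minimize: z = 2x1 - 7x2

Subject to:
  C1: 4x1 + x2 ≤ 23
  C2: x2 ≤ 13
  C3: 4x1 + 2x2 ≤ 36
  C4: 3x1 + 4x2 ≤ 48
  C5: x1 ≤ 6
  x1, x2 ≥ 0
Each vertex is the intersection of two constraint boundaries that also satisfies all remaining constraints:
  x1 = 0 and x2 = 0 → (0, 0)
  4x1 + x2 = 23 and x2 = 0 → (5.75, 0)
  4x1 + x2 = 23 and 3x1 + 4x2 = 48 → (3.385, 9.462)
  3x1 + 4x2 = 48 and x1 = 0 → (0, 12)

Evaluating z = 2x1 - 7x2 at each vertex:
  (0, 0): z = 0
  (5.75, 0): z = 11.5
  (3.385, 9.462): z = -59.46
  (0, 12): z = -84

The minimum is at (0, 12) with z = -84.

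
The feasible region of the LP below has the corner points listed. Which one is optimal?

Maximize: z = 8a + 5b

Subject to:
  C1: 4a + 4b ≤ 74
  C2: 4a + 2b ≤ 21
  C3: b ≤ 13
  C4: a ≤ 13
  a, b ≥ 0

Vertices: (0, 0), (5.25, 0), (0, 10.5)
Evaluating z = 8a + 5b at each vertex:
  (0, 0): z = 0
  (5.25, 0): z = 42
  (0, 10.5): z = 52.5

The largest value is z = 52.5, attained at (0, 10.5).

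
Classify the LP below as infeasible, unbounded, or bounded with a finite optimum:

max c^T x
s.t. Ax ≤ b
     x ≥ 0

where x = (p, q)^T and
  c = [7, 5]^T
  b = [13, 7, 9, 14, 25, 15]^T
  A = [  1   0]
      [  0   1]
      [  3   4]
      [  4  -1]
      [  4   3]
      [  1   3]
The point (3, 0) satisfies every constraint, so the LP is feasible; the constraints give p ≤ 13 and q ≤ 7, which with p, q ≥ 0 keep the feasible region inside a bounded box. A feasible, bounded LP attains a finite optimum at a vertex.

The LP has an optimal solution: (3, 0) with z = 21.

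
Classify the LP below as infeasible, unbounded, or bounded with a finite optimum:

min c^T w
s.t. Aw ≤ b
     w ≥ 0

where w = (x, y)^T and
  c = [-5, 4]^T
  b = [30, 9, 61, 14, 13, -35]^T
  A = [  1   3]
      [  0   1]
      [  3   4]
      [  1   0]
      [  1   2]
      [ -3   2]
The point (13, 0) satisfies every constraint, so the LP is feasible; the constraints give x ≤ 14 and y ≤ 9, which with x, y ≥ 0 keep the feasible region inside a bounded box. A feasible, bounded LP attains a finite optimum at a vertex.

Feasible with finite optimum z* = -65 at (13, 0).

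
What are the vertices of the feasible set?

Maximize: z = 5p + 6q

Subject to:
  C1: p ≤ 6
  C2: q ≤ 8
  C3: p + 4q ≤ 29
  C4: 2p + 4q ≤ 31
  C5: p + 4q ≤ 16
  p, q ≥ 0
Each vertex is the intersection of two constraint boundaries that also satisfies all remaining constraints:
  p = 0 and q = 0 → (0, 0)
  p = 6 and q = 0 → (6, 0)
  p = 6 and p + 4q = 16 → (6, 2.5)
  p + 4q = 16 and p = 0 → (0, 4)

Vertices: (0, 0), (6, 0), (6, 2.5), (0, 4)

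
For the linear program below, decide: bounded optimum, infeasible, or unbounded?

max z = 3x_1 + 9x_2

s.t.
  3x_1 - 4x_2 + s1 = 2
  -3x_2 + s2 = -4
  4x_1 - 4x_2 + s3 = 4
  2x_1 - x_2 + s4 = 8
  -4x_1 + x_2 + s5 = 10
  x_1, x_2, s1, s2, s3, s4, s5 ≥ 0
Feasible point: (0, 2) satisfies every constraint, so the LP is feasible.
Direction d = (1, 2): for each constraint row a, a·d ≤ 0 —
  (3)(1) + (-4)(2) = -5 ≤ 0
  (0)(1) + (-3)(2) = -6 ≤ 0
  (4)(1) + (-4)(2) = -4 ≤ 0
  (2)(1) + (-1)(2) = 0 ≤ 0
  (-4)(1) + (1)(2) = -2 ≤ 0
and d ≥ 0, so (0, 2) + t·d stays feasible for every t ≥ 0. Along this ray z = 3x_1 + 9x_2 changes by 21 per unit t, so z → +∞.

Unbounded: there is a feasible ray along which z → +∞.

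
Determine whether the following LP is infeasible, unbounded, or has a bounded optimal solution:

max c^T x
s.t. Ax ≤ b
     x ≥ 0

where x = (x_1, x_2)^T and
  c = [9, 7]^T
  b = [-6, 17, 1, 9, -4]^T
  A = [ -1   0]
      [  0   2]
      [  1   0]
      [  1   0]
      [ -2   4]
One constraint requires x_1 ≤ 1, while the constraint -x_1 ≤ -6 is equivalent to x_1 ≥ 6. Together they would need 6 ≤ x_1 ≤ 1, which is impossible since 6 > 1. No point satisfies all constraints.

Infeasible: no point satisfies all constraints simultaneously.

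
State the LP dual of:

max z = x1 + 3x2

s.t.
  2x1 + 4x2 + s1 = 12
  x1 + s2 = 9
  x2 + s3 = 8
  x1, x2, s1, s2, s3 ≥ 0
Minimize: z = 12y1 + 9y2 + 8y3

Subject to:
  C1: -2y1 - y2 ≤ -1
  C2: -4y1 - y3 ≤ -3
  y1, y2, y3 ≥ 0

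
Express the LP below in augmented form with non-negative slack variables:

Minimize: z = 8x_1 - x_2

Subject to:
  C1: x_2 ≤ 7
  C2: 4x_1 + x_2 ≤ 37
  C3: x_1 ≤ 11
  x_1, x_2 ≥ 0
min z = 8x_1 - x_2

s.t.
  x_2 + s1 = 7
  4x_1 + x_2 + s2 = 37
  x_1 + s3 = 11
  x_1, x_2, s1, s2, s3 ≥ 0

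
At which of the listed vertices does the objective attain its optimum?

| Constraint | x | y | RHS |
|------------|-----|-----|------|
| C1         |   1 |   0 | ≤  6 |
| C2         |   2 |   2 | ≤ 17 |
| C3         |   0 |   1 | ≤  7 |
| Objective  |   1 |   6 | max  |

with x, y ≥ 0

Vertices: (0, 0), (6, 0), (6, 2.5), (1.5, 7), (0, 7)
Evaluating z = x + 6y at each vertex:
  (0, 0): z = 0
  (6, 0): z = 6
  (6, 2.5): z = 21
  (1.5, 7): z = 43.5
  (0, 7): z = 42

The largest value is z = 43.5, attained at (1.5, 7).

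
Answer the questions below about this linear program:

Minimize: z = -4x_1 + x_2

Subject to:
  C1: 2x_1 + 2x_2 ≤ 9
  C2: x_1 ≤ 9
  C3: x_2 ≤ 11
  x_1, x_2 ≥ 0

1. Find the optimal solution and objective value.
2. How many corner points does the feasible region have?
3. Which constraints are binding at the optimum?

1. x_1 = 4.5, x_2 = 0, z = -18
2. 3
3. C1, x_2 ≥ 0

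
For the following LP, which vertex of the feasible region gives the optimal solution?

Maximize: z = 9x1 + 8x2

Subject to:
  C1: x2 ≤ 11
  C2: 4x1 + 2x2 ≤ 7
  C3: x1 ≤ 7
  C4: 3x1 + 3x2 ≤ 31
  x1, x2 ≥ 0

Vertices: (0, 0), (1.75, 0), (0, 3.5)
Evaluating z = 9x1 + 8x2 at each vertex:
  (0, 0): z = 0
  (1.75, 0): z = 15.75
  (0, 3.5): z = 28

The largest value is z = 28, attained at (0, 3.5).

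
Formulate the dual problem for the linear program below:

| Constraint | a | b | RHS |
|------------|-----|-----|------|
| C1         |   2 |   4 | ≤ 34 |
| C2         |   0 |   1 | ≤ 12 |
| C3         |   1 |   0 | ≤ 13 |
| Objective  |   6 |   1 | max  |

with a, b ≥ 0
Minimize: z = 34y1 + 12y2 + 13y3

Subject to:
  C1: -2y1 - y3 ≤ -6
  C2: -4y1 - y2 ≤ -1
  y1, y2, y3 ≥ 0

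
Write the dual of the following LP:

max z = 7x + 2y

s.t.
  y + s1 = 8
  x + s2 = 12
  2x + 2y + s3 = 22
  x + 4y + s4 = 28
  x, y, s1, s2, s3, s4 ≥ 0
Minimize: z = 8y1 + 12y2 + 22y3 + 28y4

Subject to:
  C1: -y2 - 2y3 - y4 ≤ -7
  C2: -y1 - 2y3 - 4y4 ≤ -2
  y1, y2, y3, y4 ≥ 0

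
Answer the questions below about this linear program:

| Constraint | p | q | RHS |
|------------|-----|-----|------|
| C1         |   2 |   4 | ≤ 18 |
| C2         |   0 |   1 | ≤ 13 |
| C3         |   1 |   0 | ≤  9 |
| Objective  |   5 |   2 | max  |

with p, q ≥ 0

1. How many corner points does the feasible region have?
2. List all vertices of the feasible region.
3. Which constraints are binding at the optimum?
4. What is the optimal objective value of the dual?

1. 3
2. (0, 0), (9, 0), (0, 4.5)
3. C1, C3, q ≥ 0
4. 45 (by strong duality, equal to the primal optimum)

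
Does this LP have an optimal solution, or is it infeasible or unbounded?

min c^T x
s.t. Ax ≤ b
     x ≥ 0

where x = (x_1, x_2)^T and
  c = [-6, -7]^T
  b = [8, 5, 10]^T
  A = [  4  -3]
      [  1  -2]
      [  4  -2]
Feasible point: (0, 0) satisfies every constraint, so the LP is feasible.
Direction d = (0, 1): for each constraint row a, a·d ≤ 0 —
  (4)(0) + (-3)(1) = -3 ≤ 0
  (1)(0) + (-2)(1) = -2 ≤ 0
  (4)(0) + (-2)(1) = -2 ≤ 0
and d ≥ 0, so (0, 0) + t·d stays feasible for every t ≥ 0. Along this ray z = -6x_1 - 7x_2 changes by -7 per unit t, so z → −∞.

Unbounded — the objective can decrease without bound over the feasible region.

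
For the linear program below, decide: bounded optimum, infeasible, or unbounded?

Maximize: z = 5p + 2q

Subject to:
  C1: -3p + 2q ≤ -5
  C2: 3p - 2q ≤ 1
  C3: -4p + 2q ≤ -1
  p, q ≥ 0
C2 requires 3p - 2q ≤ 1, while C1 (-3p + 2q ≤ -5) is equivalent to 3p - 2q ≥ 5. Together they would need 5 ≤ 3p - 2q ≤ 1, which is impossible since 5 > 1. No point satisfies all constraints.

Infeasible: no point satisfies all constraints simultaneously.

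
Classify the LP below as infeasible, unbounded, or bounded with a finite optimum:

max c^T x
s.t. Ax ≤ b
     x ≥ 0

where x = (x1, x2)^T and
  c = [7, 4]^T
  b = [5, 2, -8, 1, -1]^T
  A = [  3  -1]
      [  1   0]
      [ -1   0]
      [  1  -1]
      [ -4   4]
One constraint requires x1 ≤ 2, while the constraint -x1 ≤ -8 is equivalent to x1 ≥ 8. Together they would need 8 ≤ x1 ≤ 2, which is impossible since 8 > 2. No point satisfies all constraints.

Infeasible — the constraint set is empty.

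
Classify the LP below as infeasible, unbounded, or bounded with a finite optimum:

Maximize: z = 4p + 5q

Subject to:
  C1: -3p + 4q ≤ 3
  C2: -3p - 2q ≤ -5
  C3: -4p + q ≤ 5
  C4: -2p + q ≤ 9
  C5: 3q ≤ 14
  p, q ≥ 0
Feasible point: (1, 1) satisfies every constraint, so the LP is feasible.
Direction d = (1, 0): for each constraint row a, a·d ≤ 0 —
  (-3)(1) + (4)(0) = -3 ≤ 0
  (-3)(1) + (-2)(0) = -3 ≤ 0
  (-4)(1) + (1)(0) = -4 ≤ 0
  (-2)(1) + (1)(0) = -2 ≤ 0
  (0)(1) + (3)(0) = 0 ≤ 0
and d ≥ 0, so (1, 1) + t·d stays feasible for every t ≥ 0. Along this ray z = 4p + 5q changes by 4 per unit t, so z → +∞.

The LP is unbounded; z can be made arbitrarily large.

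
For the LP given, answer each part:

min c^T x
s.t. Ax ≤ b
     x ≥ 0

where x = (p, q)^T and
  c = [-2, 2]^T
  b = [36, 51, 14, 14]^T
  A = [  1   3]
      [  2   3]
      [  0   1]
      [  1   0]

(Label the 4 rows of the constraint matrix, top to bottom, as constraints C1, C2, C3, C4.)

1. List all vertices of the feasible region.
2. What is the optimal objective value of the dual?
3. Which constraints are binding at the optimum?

1. (0, 0), (14, 0), (14, 7.333), (0, 12)
2. -28 (by strong duality, equal to the primal optimum)
3. C4, q ≥ 0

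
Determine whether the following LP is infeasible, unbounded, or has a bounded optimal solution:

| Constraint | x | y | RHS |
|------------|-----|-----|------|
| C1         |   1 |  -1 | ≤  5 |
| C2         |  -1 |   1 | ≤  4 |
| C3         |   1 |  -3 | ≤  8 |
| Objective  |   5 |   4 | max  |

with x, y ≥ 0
Feasible point: (0, 0) satisfies every constraint, so the LP is feasible.
Direction d = (1, 1): for each constraint row a, a·d ≤ 0 —
  (1)(1) + (-1)(1) = 0 ≤ 0
  (-1)(1) + (1)(1) = 0 ≤ 0
  (1)(1) + (-3)(1) = -2 ≤ 0
and d ≥ 0, so (0, 0) + t·d stays feasible for every t ≥ 0. Along this ray z = 5x + 4y changes by 9 per unit t, so z → +∞.

Unbounded: there is a feasible ray along which z → +∞.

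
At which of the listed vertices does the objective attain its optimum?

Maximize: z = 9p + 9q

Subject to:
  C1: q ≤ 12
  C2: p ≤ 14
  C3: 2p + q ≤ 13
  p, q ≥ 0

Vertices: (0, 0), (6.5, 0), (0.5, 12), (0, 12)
Evaluating z = 9p + 9q at each vertex:
  (0, 0): z = 0
  (6.5, 0): z = 58.5
  (0.5, 12): z = 112.5
  (0, 12): z = 108

The largest value is z = 112.5, attained at (0.5, 12).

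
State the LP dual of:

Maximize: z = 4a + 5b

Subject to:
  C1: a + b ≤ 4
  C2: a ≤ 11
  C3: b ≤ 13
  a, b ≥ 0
Minimize: z = 4y1 + 11y2 + 13y3

Subject to:
  C1: -y1 - y2 ≤ -4
  C2: -y1 - y3 ≤ -5
  y1, y2, y3 ≥ 0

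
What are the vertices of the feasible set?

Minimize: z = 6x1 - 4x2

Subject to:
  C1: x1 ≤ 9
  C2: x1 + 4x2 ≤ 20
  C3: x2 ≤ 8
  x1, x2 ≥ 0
Each vertex is the intersection of two constraint boundaries that also satisfies all remaining constraints:
  x1 = 0 and x2 = 0 → (0, 0)
  x1 = 9 and x2 = 0 → (9, 0)
  x1 = 9 and x1 + 4x2 = 20 → (9, 2.75)
  x1 + 4x2 = 20 and x1 = 0 → (0, 5)

Vertices: (0, 0), (9, 0), (9, 2.75), (0, 5)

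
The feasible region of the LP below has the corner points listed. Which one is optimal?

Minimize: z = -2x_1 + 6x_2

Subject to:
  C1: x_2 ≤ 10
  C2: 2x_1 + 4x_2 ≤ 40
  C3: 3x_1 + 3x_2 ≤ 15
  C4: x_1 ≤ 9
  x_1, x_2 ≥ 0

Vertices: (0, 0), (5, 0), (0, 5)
Evaluating z = -2x_1 + 6x_2 at each vertex:
  (0, 0): z = 0
  (5, 0): z = -10
  (0, 5): z = 30

The smallest value is z = -10, attained at (5, 0).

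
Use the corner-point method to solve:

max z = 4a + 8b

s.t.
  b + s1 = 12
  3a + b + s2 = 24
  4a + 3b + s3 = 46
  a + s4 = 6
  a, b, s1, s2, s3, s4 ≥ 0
a = 2.5, b = 12, z = 106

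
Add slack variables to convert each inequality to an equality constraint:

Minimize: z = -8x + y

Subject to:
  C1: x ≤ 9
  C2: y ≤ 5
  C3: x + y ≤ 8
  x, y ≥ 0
min z = -8x + y

s.t.
  x + s1 = 9
  y + s2 = 5
  x + y + s3 = 8
  x, y, s1, s2, s3 ≥ 0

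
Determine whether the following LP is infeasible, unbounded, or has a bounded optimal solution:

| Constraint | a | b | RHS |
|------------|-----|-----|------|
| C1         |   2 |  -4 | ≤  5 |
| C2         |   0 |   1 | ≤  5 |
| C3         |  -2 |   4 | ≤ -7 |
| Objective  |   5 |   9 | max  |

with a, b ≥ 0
C1 requires 2a - 4b ≤ 5, while C3 (-2a + 4b ≤ -7) is equivalent to 2a - 4b ≥ 7. Together they would need 7 ≤ 2a - 4b ≤ 5, which is impossible since 7 > 5. No point satisfies all constraints.

Infeasible — the constraint set is empty.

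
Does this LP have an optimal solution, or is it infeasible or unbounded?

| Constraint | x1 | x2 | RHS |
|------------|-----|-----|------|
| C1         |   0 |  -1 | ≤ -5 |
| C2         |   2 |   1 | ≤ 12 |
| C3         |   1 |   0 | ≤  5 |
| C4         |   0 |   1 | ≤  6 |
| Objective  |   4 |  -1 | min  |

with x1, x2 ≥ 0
The point (0, 6) satisfies every constraint, so the LP is feasible; the constraints give x1 ≤ 5 and x2 ≤ 6, which with x1, x2 ≥ 0 keep the feasible region inside a bounded box. A feasible, bounded LP attains a finite optimum at a vertex.

Evaluating z = 4x1 - x2 at each vertex:
  (0, 5): z = -5
  (3.5, 5): z = 9
  (3, 6): z = 6
  (0, 6): z = -6

Bounded optimum: z* = -6 at (0, 6).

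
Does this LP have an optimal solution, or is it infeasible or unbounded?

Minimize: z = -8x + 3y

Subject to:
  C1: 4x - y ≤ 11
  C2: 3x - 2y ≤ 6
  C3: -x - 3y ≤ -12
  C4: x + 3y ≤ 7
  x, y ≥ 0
C4 requires x + 3y ≤ 7, while C3 (-x - 3y ≤ -12) is equivalent to x + 3y ≥ 12. Together they would need 12 ≤ x + 3y ≤ 7, which is impossible since 12 > 7. No point satisfies all constraints.

Infeasible — the constraint set is empty.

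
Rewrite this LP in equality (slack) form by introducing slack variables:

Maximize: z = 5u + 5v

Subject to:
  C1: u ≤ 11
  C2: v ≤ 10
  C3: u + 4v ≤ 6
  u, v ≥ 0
max z = 5u + 5v

s.t.
  u + s1 = 11
  v + s2 = 10
  u + 4v + s3 = 6
  u, v, s1, s2, s3 ≥ 0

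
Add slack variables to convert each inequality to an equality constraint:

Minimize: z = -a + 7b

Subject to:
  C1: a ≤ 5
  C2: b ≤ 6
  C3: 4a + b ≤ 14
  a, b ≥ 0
min z = -a + 7b

s.t.
  a + s1 = 5
  b + s2 = 6
  4a + b + s3 = 14
  a, b, s1, s2, s3 ≥ 0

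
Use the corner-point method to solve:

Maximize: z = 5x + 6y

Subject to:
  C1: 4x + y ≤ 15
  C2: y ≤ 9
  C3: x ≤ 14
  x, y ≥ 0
Each vertex is the intersection of two constraint boundaries that also satisfies all remaining constraints:
  x = 0 and y = 0 → (0, 0)
  4x + y = 15 and y = 0 → (3.75, 0)
  4x + y = 15 and y = 9 → (1.5, 9)
  y = 9 and x = 0 → (0, 9)

Evaluating z = 5x + 6y at each vertex:
  (0, 0): z = 0
  (3.75, 0): z = 18.75
  (1.5, 9): z = 61.5
  (0, 9): z = 54

The maximum is at (1.5, 9) with z = 61.5.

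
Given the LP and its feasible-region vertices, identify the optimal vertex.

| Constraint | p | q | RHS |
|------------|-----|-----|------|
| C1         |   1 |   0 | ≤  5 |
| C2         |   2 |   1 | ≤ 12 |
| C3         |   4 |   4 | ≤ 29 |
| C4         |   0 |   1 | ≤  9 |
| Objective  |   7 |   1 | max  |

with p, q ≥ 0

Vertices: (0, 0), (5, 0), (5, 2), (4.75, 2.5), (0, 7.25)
(5, 2) with z = 37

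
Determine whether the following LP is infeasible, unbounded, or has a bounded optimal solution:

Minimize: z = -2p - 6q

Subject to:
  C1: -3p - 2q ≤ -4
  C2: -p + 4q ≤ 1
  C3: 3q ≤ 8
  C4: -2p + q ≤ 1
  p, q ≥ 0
Feasible point: (2, 0) satisfies every constraint, so the LP is feasible.
Direction d = (1, 0): for each constraint row a, a·d ≤ 0 —
  (-3)(1) + (-2)(0) = -3 ≤ 0
  (-1)(1) + (4)(0) = -1 ≤ 0
  (0)(1) + (3)(0) = 0 ≤ 0
  (-2)(1) + (1)(0) = -2 ≤ 0
and d ≥ 0, so (2, 0) + t·d stays feasible for every t ≥ 0. Along this ray z = -2p - 6q changes by -2 per unit t, so z → −∞.

Unbounded: there is a feasible ray along which z → −∞.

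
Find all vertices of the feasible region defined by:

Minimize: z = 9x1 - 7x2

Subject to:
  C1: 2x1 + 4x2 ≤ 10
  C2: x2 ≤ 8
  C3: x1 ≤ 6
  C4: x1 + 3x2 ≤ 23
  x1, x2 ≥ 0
Each vertex is the intersection of two constraint boundaries that also satisfies all remaining constraints:
  x1 = 0 and x2 = 0 → (0, 0)
  2x1 + 4x2 = 10 and x2 = 0 → (5, 0)
  2x1 + 4x2 = 10 and x1 = 0 → (0, 2.5)

Vertices: (0, 0), (5, 0), (0, 2.5)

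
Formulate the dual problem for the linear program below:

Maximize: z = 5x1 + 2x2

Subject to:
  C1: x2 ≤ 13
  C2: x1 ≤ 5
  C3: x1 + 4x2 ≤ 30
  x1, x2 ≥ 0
Minimize: z = 13y1 + 5y2 + 30y3

Subject to:
  C1: -y2 - y3 ≤ -5
  C2: -y1 - 4y3 ≤ -2
  y1, y2, y3 ≥ 0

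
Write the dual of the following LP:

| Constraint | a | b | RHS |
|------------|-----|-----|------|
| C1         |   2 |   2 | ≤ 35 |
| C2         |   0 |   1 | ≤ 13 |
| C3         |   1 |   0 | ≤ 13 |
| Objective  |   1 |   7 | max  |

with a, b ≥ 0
Minimize: z = 35y1 + 13y2 + 13y3

Subject to:
  C1: -2y1 - y3 ≤ -1
  C2: -2y1 - y2 ≤ -7
  y1, y2, y3 ≥ 0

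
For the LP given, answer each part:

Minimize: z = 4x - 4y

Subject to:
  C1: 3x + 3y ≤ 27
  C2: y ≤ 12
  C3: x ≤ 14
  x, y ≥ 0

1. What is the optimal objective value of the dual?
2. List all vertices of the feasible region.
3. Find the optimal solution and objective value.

1. -36 (by strong duality, equal to the primal optimum)
2. (0, 0), (9, 0), (0, 9)
3. x = 0, y = 9, z = -36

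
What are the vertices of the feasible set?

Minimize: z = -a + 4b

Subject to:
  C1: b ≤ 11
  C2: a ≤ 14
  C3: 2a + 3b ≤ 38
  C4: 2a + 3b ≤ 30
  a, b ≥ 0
Each vertex is the intersection of two constraint boundaries that also satisfies all remaining constraints:
  a = 0 and b = 0 → (0, 0)
  a = 14 and b = 0 → (14, 0)
  a = 14 and 2a + 3b = 30 → (14, 0.6667)
  2a + 3b = 30 and a = 0 → (0, 10)

Vertices: (0, 0), (14, 0), (14, 0.6667), (0, 10)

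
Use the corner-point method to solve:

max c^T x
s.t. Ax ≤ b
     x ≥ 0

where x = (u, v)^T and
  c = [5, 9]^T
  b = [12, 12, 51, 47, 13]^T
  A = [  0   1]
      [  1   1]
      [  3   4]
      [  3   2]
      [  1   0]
u = 0, v = 12, z = 108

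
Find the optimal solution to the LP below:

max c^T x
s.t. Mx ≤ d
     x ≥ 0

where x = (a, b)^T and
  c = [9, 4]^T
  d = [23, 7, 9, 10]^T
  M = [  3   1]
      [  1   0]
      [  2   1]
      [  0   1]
Each vertex is the intersection of two constraint boundaries that also satisfies all remaining constraints:
  a = 0 and b = 0 → (0, 0)
  2a + b = 9 and b = 0 → (4.5, 0)
  2a + b = 9 and a = 0 → (0, 9)

Evaluating z = 9a + 4b at each vertex:
  (0, 0): z = 0
  (4.5, 0): z = 40.5
  (0, 9): z = 36

The maximum is at (4.5, 0) with z = 40.5.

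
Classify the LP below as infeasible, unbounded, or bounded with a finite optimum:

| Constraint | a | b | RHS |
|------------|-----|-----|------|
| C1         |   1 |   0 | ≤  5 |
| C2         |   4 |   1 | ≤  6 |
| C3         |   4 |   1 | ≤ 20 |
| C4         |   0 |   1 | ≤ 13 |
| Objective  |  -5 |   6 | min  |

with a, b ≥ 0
The point (1.5, 0) satisfies every constraint, so the LP is feasible; the constraints give a ≤ 5 and b ≤ 13, which with a, b ≥ 0 keep the feasible region inside a bounded box. A feasible, bounded LP attains a finite optimum at a vertex.

Evaluating z = -5a + 6b at each vertex:
  (0, 0): z = 0
  (1.5, 0): z = -7.5
  (0, 6): z = 36

Bounded optimum: z* = -7.5 at (1.5, 0).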